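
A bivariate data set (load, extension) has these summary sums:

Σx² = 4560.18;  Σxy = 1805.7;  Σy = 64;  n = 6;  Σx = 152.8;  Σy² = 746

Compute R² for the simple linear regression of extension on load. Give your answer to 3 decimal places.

0.730

Sxx = Σx² − (Σx)²/n = 4560.18 − 3891.306667 = 668.873333
Sxy = Σxy − (Σx)(Σy)/n = 1805.7 − 1629.866667 = 175.833333
Syy = Σy² − (Σy)²/n = 746 − 682.666667 = 63.333333
R² = Sxy²/(Sxx·Syy) = (175.833333)²/(668.873333·63.333333) = 0.729838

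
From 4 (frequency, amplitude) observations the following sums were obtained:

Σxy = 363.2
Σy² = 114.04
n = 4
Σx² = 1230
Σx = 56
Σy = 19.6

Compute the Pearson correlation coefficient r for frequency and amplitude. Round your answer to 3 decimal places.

0.991

Sxx = Σx² − (Σx)²/n = 1230 − 784 = 446
Sxy = Σxy − (Σx)(Σy)/n = 363.2 − 274.4 = 88.8
Syy = Σy² − (Σy)²/n = 114.04 − 96.04 = 18
r = Sxy/√(Sxx·Syy) = 88.8/√(8028) = 88.8/89.599107 = 0.991081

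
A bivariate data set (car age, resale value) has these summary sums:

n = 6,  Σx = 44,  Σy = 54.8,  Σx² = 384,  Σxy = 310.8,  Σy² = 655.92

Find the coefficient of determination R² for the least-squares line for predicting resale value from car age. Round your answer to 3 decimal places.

0.870

Sxx = Σx² − (Σx)²/n = 384 − 322.666667 = 61.333333
Sxy = Σxy − (Σx)(Σy)/n = 310.8 − 401.866667 = -91.066667
Syy = Σy² − (Σy)²/n = 655.92 − 500.506667 = 155.413333
R² = Sxy²/(Sxx·Syy) = (-91.066667)²/(61.333333·155.413333) = 0.870030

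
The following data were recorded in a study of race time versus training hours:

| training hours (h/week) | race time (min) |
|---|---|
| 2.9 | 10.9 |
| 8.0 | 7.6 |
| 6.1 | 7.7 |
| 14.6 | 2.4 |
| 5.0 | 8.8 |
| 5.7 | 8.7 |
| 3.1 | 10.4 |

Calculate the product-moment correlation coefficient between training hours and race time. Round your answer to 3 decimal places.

n = 7, Σx = 45.4, Σy = 56.5, Σxy = 300.25, Σx² = 389.88, Σy² = 502.91
Sxx = Σx² − (Σx)²/n = 389.88 − 294.451429 = 95.428571
Sxy = Σxy − (Σx)(Σy)/n = 300.25 − 366.442857 = -66.192857
Syy = Σy² − (Σy)²/n = 502.91 − 456.035714 = 46.874286
r = Sxy/√(Sxx·Syy) = -66.192857/√(4473.146122) = -66.192857/66.881583 = -0.989702

-0.990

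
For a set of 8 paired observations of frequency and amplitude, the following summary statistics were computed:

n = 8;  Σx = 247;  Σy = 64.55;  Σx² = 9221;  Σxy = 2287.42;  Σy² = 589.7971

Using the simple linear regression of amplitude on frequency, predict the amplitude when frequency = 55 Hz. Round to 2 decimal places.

Sxx = Σx² − (Σx)²/n = 9221 − 7626.125 = 1594.875
Sxy = Σxy − (Σx)(Σy)/n = 2287.42 − 1992.98125 = 294.43875
b = Sxy/Sxx = 294.43875/1594.875 = 0.184616
a = ȳ − b·x̄ = 8.06875 − 0.184616·30.875 = 2.368744
ŷ(55) = a + b·55 = 2.368744 + 0.184616·55 = 12.522601

12.52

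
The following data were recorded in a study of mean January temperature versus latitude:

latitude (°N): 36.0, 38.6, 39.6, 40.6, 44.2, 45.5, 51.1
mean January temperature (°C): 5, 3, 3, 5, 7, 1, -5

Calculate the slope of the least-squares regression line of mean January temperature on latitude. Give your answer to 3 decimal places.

-0.551

n = 7, Σx = 295.6, Σy = 19, Σxy = 717, Σx² = 12637.58
Sxx = Σx² − (Σx)²/n = 12637.58 − 12482.765714 = 154.814286
Sxy = Σxy − (Σx)(Σy)/n = 717 − 802.342857 = -85.342857
b = Sxy/Sxx = -85.342857/154.814286 = -0.551260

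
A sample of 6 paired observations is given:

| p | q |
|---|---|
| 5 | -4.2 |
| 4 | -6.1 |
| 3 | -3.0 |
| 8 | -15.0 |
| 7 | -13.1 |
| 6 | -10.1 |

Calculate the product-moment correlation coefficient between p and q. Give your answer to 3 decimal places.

n = 6, Σx = 33, Σy = -51.5, Σxy = -326.7, Σx² = 199, Σy² = 562.47
Sxx = Σx² − (Σx)²/n = 199 − 181.5 = 17.5
Sxy = Σxy − (Σx)(Σy)/n = -326.7 − (-283.25) = -43.45
Syy = Σy² − (Σy)²/n = 562.47 − 442.041667 = 120.428333
r = Sxy/√(Sxx·Syy) = -43.45/√(2107.495833) = -43.45/45.907470 = -0.946469

-0.946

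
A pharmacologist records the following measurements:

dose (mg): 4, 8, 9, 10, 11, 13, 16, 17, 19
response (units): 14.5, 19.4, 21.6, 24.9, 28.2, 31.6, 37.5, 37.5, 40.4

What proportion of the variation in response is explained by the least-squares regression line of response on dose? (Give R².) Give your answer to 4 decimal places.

0.9802

n = 9, Σx = 107, Σy = 255.6, Σxy = 3382.7, Σx² = 1457, Σy² = 7911.64
Sxx = Σx² − (Σx)²/n = 1457 − 1272.111111 = 184.888889
Sxy = Σxy − (Σx)(Σy)/n = 3382.7 − 3038.8 = 343.9
Syy = Σy² − (Σy)²/n = 7911.64 − 7259.04 = 652.6
R² = Sxy²/(Sxx·Syy) = (343.9)²/(184.888889·652.6) = 0.980181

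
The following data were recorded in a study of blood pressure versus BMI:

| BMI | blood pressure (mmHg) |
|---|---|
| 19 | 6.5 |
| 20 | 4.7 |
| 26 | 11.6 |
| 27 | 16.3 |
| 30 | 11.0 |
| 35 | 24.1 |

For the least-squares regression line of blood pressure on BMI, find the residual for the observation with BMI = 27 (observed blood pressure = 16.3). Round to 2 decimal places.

3.06

n = 6, Σx = 157, Σy = 74.2, Σxy = 2132.7, Σx² = 4291
Sxx = Σx² − (Σx)²/n = 4291 − 4108.166667 = 182.833333
Sxy = Σxy − (Σx)(Σy)/n = 2132.7 − 1941.566667 = 191.133333
b = Sxy/Sxx = 191.133333/182.833333 = 1.045397
a = ȳ − b·x̄ = 12.366667 − 1.045397·26.166667 = -14.987876
ŷ(27) = -14.987876 + 1.045397·27 = 13.237830
residual = y − ŷ = 16.3 − 13.237830 = 3.062170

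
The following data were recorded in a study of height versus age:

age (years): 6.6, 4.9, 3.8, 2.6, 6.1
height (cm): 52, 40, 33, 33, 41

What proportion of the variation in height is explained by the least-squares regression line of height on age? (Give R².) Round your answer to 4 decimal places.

0.7840

n = 5, Σx = 24, Σy = 199, Σxy = 1000.5, Σx² = 125.98, Σy² = 8163
Sxx = Σx² − (Σx)²/n = 125.98 − 115.2 = 10.78
Sxy = Σxy − (Σx)(Σy)/n = 1000.5 − 955.2 = 45.3
Syy = Σy² − (Σy)²/n = 8163 − 7920.2 = 242.8
R² = Sxy²/(Sxx·Syy) = (45.3)²/(10.78·242.8) = 0.784023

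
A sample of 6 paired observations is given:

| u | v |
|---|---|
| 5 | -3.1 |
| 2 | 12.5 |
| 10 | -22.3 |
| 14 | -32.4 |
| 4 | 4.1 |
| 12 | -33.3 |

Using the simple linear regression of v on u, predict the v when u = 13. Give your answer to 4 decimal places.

n = 6, Σx = 47, Σy = -74.5, Σxy = -1050.3, Σx² = 485
Sxx = Σx² − (Σx)²/n = 485 − 368.166667 = 116.833333
Sxy = Σxy − (Σx)(Σy)/n = -1050.3 − (-583.583333) = -466.716667
b = Sxy/Sxx = -466.716667/116.833333 = -3.994722
a = ȳ − b·x̄ = -12.416667 − (-3.994722)·7.833333 = 18.875321
ŷ(13) = a + b·13 = 18.875321 + (-3.994722)·13 = -33.056063

-33.0561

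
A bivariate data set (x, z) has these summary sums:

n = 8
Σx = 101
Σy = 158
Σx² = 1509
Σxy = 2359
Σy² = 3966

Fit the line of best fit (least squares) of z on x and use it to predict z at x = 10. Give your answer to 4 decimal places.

15.6617

Sxx = Σx² − (Σx)²/n = 1509 − 1275.125 = 233.875
Sxy = Σxy − (Σx)(Σy)/n = 2359 − 1994.75 = 364.25
b = Sxy/Sxx = 364.25/233.875 = 1.557456
a = ȳ − b·x̄ = 19.75 − 1.557456·12.625 = 0.087119
ŷ(10) = a + b·10 = 0.087119 + 1.557456·10 = 15.661678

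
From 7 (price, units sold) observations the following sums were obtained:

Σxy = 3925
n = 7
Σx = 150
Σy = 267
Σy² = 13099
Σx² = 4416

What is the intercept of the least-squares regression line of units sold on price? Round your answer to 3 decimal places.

Sxx = Σx² − (Σx)²/n = 4416 − 3214.285714 = 1201.714286
Sxy = Σxy − (Σx)(Σy)/n = 3925 − 5721.428571 = -1796.428571
b = Sxy/Sxx = -1796.428571/1201.714286 = -1.494888
a = ȳ − b·x̄ = 38.142857 − (-1.494888)·21.428571 = 70.176177

70.176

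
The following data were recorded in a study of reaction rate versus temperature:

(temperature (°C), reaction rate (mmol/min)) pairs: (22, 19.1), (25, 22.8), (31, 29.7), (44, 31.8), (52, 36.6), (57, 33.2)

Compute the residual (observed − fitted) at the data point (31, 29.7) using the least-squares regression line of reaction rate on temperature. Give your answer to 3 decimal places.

3.913

n = 6, Σx = 231, Σy = 173.2, Σxy = 7105.7, Σx² = 9959
Sxx = Σx² − (Σx)²/n = 9959 − 8893.5 = 1065.5
Sxy = Σxy − (Σx)(Σy)/n = 7105.7 − 6668.2 = 437.5
b = Sxy/Sxx = 437.5/1065.5 = 0.410605
a = ȳ − b·x̄ = 28.866667 − 0.410605·38.5 = 13.058361
ŷ(31) = 13.058361 + 0.410605·31 = 25.787127
residual = y − ŷ = 29.7 − 25.787127 = 3.912873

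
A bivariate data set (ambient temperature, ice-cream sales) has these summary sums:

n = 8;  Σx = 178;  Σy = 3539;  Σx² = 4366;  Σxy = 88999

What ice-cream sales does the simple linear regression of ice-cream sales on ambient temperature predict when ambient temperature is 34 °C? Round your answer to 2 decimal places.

Sxx = Σx² − (Σx)²/n = 4366 − 3960.5 = 405.5
Sxy = Σxy − (Σx)(Σy)/n = 88999 − 78742.75 = 10256.25
b = Sxy/Sxx = 10256.25/405.5 = 25.292848
a = ȳ − b·x̄ = 442.375 − 25.292848·22.25 = -120.390875
ŷ(34) = a + b·34 = -120.390875 + 25.292848·34 = 739.565968

739.57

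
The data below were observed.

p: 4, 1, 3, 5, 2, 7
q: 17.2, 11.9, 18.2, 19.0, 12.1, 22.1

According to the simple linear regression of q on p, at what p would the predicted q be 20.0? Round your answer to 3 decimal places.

5.530

n = 6, Σx = 22, Σy = 100.5, Σxy = 409.2, Σx² = 104
Sxx = Σx² − (Σx)²/n = 104 − 80.666667 = 23.333333
Sxy = Σxy − (Σx)(Σy)/n = 409.2 − 368.5 = 40.7
b = Sxy/Sxx = 40.7/23.333333 = 1.744286
a = ȳ − b·x̄ = 16.75 − 1.744286·3.666667 = 10.354286
Set a + b·x = 20.0: x = (20.0 − 10.354286) / 1.744286 = 5.529894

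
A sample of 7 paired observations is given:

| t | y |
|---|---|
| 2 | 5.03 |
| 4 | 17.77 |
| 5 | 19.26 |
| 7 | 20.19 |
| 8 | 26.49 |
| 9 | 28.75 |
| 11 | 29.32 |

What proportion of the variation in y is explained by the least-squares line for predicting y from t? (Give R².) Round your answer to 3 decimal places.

n = 7, Σx = 46, Σy = 146.81, Σxy = 1111.96, Σx² = 360, Σy² = 3507.6025
Sxx = Σx² − (Σx)²/n = 360 − 302.285714 = 57.714286
Sxy = Σxy − (Σx)(Σy)/n = 1111.96 − 964.751429 = 147.208571
Syy = Σy² − (Σy)²/n = 3507.6025 − 3079.025157 = 428.577343
R² = Sxy²/(Sxx·Syy) = (147.208571)²/(57.714286·428.577343) = 0.876100

0.876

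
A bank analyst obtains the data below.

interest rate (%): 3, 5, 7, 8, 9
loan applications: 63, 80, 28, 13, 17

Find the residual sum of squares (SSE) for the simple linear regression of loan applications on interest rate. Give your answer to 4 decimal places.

n = 5, Σx = 32, Σy = 201, Σxy = 1042, Σx² = 228, Σy² = 11611
Sxx = Σx² − (Σx)²/n = 228 − 204.8 = 23.2
Sxy = Σxy − (Σx)(Σy)/n = 1042 − 1286.4 = -244.4
Syy = Σy² − (Σy)²/n = 11611 − 8080.2 = 3530.8
b = Sxy/Sxx = -244.4/23.2 = -10.534483
SSE = Syy − b·Sxy = 3530.8 − (-10.534483)·(-244.4) = 956.172414

956.1724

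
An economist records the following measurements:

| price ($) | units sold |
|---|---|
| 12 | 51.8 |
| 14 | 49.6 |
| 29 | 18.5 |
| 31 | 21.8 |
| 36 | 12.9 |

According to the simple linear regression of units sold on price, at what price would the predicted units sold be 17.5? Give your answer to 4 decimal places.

n = 5, Σx = 122, Σy = 154.6, Σxy = 2992.7, Σx² = 3438
Sxx = Σx² − (Σx)²/n = 3438 − 2976.8 = 461.2
Sxy = Σxy − (Σx)(Σy)/n = 2992.7 − 3772.24 = -779.54
b = Sxy/Sxx = -779.54/461.2 = -1.690243
a = ȳ − b·x̄ = 30.92 − (-1.690243)·24.4 = 72.161925
Set a + b·x = 17.5: x = (17.5 − 72.161925) / (-1.690243) = 32.339688

32.3397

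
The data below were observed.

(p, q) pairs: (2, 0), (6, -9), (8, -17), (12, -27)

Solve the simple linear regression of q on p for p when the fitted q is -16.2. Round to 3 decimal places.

n = 4, Σx = 28, Σy = -53, Σxy = -514, Σx² = 248
Sxx = Σx² − (Σx)²/n = 248 − 196 = 52
Sxy = Σxy − (Σx)(Σy)/n = -514 − (-371) = -143
b = Sxy/Sxx = -143/52 = -2.75
a = ȳ − b·x̄ = -13.25 − (-2.75)·7 = 6
Set a + b·x = -16.2: x = (-16.2 − 6) / (-2.75) = 8.072727

8.073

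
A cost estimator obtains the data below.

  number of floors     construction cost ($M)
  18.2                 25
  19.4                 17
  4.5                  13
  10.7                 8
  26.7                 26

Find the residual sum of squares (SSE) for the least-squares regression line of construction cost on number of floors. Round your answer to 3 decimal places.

n = 5, Σx = 79.5, Σy = 89, Σxy = 1623.1, Σx² = 1555.23, Σy² = 1823
Sxx = Σx² − (Σx)²/n = 1555.23 − 1264.05 = 291.18
Sxy = Σxy − (Σx)(Σy)/n = 1623.1 − 1415.1 = 208
Syy = Σy² − (Σy)²/n = 1823 − 1584.2 = 238.8
b = Sxy/Sxx = 208/291.18 = 0.714335
SSE = Syy − b·Sxy = 238.8 − 0.714335·208 = 90.218367

90.218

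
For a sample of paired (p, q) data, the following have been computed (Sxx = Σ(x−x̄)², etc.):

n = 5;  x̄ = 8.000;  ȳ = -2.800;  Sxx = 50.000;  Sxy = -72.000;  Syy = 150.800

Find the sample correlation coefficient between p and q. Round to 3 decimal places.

-0.829

r = Sxy/√(Sxx·Syy) = -72/√(7540) = -72/86.833173 = -0.829176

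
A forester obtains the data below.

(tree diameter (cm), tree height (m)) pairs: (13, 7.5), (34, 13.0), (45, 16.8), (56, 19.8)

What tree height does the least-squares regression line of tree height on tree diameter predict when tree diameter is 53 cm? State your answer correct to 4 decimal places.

18.8944

n = 4, Σx = 148, Σy = 57.1, Σxy = 2404.3, Σx² = 6486
Sxx = Σx² − (Σx)²/n = 6486 − 5476 = 1010
Sxy = Σxy − (Σx)(Σy)/n = 2404.3 − 2112.7 = 291.6
b = Sxy/Sxx = 291.6/1010 = 0.288713
a = ȳ − b·x̄ = 14.275 − 0.288713·37 = 3.592624
ŷ(53) = a + b·53 = 3.592624 + 0.288713·53 = 18.894406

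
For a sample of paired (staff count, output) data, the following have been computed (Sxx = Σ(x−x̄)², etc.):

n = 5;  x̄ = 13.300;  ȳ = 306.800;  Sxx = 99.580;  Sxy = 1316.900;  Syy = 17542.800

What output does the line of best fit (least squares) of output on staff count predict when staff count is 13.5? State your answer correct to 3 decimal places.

309.445

b = Sxy/Sxx = 1316.9/99.58 = 13.224543
a = ȳ − b·x̄ = 306.8 − 13.224543·13.3 = 130.913577
ŷ(13.5) = a + b·13.5 = 130.913577 + 13.224543·13.5 = 309.444909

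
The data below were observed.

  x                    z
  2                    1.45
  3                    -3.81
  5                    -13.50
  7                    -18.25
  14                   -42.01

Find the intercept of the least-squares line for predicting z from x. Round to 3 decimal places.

6.625

n = 5, Σx = 31, Σy = -76.12, Σxy = -791.92, Σx² = 283
Sxx = Σx² − (Σx)²/n = 283 − 192.2 = 90.8
Sxy = Σxy − (Σx)(Σy)/n = -791.92 − (-471.944) = -319.976
b = Sxy/Sxx = -319.976/90.8 = -3.523965
a = ȳ − b·x̄ = -15.224 − (-3.523965)·6.2 = 6.624581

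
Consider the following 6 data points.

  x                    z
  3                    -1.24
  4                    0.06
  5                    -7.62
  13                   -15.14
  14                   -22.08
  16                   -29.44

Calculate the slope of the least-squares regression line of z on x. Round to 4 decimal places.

-1.9591

n = 6, Σx = 55, Σy = -75.46, Σxy = -1018.56, Σx² = 671
Sxx = Σx² − (Σx)²/n = 671 − 504.166667 = 166.833333
Sxy = Σxy − (Σx)(Σy)/n = -1018.56 − (-691.716667) = -326.843333
b = Sxy/Sxx = -326.843333/166.833333 = -1.959101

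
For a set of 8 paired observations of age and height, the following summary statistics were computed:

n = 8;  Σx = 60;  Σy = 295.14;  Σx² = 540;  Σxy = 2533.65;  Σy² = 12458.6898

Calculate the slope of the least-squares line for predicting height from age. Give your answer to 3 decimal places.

3.557

Sxx = Σx² − (Σx)²/n = 540 − 450 = 90
Sxy = Σxy − (Σx)(Σy)/n = 2533.65 − 2213.55 = 320.1
b = Sxy/Sxx = 320.1/90 = 3.556667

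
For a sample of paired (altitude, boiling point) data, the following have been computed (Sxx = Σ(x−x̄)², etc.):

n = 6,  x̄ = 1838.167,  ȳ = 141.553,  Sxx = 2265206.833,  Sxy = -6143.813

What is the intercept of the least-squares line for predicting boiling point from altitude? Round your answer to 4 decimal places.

146.5386

b = Sxy/Sxx = -6143.813/2265206.833 = -0.002712
a = ȳ − b·x̄ = 141.553 − (-0.002712)·1838.167 = 146.538573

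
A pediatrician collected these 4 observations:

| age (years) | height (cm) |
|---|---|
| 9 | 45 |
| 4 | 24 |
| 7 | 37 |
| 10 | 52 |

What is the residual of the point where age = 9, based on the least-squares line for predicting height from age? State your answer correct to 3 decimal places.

n = 4, Σx = 30, Σy = 158, Σxy = 1280, Σx² = 246
Sxx = Σx² − (Σx)²/n = 246 − 225 = 21
Sxy = Σxy − (Σx)(Σy)/n = 1280 − 1185 = 95
b = Sxy/Sxx = 95/21 = 4.523810
a = ȳ − b·x̄ = 39.5 − 4.523810·7.5 = 5.571429
ŷ(9) = 5.571429 + 4.523810·9 = 46.285714
residual = y − ŷ = 45 − 46.285714 = -1.285714

-1.286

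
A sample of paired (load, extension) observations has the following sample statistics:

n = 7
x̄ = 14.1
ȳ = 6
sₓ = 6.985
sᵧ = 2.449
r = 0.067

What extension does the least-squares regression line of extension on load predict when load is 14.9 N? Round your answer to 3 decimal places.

6.019

b = r · sᵧ/sₓ = 0.067 · 2.449/6.985 = 0.023491
a = ȳ − b·x̄ = 6 − 0.023491·14.1 = 5.668780
ŷ(14.9) = a + b·14.9 = 5.668780 + 0.023491·14.9 = 6.018793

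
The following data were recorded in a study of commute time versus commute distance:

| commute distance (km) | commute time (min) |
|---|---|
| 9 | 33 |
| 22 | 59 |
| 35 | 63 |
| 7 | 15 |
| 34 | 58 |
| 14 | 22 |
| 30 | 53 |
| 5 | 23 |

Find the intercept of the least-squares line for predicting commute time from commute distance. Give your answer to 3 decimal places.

12.916

n = 8, Σx = 156, Σy = 326, Σxy = 7890, Σx² = 4116
Sxx = Σx² − (Σx)²/n = 4116 − 3042 = 1074
Sxy = Σxy − (Σx)(Σy)/n = 7890 − 6357 = 1533
b = Sxy/Sxx = 1533/1074 = 1.427374
a = ȳ − b·x̄ = 40.75 − 1.427374·19.5 = 12.916201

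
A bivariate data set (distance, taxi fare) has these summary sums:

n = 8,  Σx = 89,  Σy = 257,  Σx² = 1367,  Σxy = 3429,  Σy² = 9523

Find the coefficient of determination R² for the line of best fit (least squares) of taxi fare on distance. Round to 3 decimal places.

0.680

Sxx = Σx² − (Σx)²/n = 1367 − 990.125 = 376.875
Sxy = Σxy − (Σx)(Σy)/n = 3429 − 2859.125 = 569.875
Syy = Σy² − (Σy)²/n = 9523 − 8256.125 = 1266.875
R² = Sxy²/(Sxx·Syy) = (569.875)²/(376.875·1266.875) = 0.680187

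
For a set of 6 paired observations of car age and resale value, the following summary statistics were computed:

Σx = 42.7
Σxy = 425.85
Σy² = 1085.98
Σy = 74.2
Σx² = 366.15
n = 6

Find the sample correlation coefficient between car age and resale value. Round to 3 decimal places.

-0.998

Sxx = Σx² − (Σx)²/n = 366.15 − 303.881667 = 62.268333
Sxy = Σxy − (Σx)(Σy)/n = 425.85 − 528.056667 = -102.206667
Syy = Σy² − (Σy)²/n = 1085.98 − 917.606667 = 168.373333
r = Sxy/√(Sxx·Syy) = -102.206667/√(10484.326844) = -102.206667/102.393002 = -0.998180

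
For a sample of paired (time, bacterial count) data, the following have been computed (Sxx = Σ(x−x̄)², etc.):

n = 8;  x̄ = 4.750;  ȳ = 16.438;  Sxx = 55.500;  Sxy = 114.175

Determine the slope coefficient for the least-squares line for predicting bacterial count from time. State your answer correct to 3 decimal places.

2.057

b = Sxy/Sxx = 114.175/55.5 = 2.057207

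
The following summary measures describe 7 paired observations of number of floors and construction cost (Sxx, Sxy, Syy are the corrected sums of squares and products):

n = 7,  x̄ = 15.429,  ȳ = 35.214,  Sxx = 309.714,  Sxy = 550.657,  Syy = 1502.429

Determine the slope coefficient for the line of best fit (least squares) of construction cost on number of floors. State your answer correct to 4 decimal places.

1.7780

b = Sxy/Sxx = 550.657/309.714 = 1.777953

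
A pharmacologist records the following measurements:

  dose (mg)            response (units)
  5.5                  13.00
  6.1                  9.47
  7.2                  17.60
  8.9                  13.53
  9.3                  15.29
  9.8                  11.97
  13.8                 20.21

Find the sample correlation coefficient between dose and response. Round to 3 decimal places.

0.660

n = 7, Σx = 60.6, Σy = 101.07, Σxy = 914.805, Σx² = 571.48, Σy² = 1537.0109
Sxx = Σx² − (Σx)²/n = 571.48 − 524.622857 = 46.857143
Sxy = Σxy − (Σx)(Σy)/n = 914.805 − 874.977429 = 39.827571
Syy = Σy² − (Σy)²/n = 1537.0109 − 1459.306414 = 77.704486
r = Sxy/√(Sxx·Syy) = 39.827571/√(3641.010188) = 39.827571/60.340784 = 0.660044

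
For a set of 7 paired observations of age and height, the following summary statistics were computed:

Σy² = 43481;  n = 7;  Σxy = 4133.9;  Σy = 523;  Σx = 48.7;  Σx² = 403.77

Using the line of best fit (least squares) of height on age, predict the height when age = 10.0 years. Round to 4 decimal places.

97.9168

Sxx = Σx² − (Σx)²/n = 403.77 − 338.812857 = 64.957143
Sxy = Σxy − (Σx)(Σy)/n = 4133.9 − 3638.585714 = 495.314286
b = Sxy/Sxx = 495.314286/64.957143 = 7.625247
a = ȳ − b·x̄ = 74.714286 − 7.625247·6.957143 = 21.664350
ŷ(10.0) = a + b·10.0 = 21.664350 + 7.625247·10 = 97.916824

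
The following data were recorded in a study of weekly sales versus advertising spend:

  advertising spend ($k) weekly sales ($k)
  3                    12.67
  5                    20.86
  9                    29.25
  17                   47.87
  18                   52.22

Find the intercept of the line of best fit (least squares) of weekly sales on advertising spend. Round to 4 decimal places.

n = 5, Σx = 52, Σy = 162.87, Σxy = 2159.31, Σx² = 728
Sxx = Σx² − (Σx)²/n = 728 − 540.8 = 187.2
Sxy = Σxy − (Σx)(Σy)/n = 2159.31 − 1693.848 = 465.462
b = Sxy/Sxx = 465.462/187.2 = 2.486442
a = ȳ − b·x̄ = 32.574 − 2.486442·10.4 = 6.715

6.7150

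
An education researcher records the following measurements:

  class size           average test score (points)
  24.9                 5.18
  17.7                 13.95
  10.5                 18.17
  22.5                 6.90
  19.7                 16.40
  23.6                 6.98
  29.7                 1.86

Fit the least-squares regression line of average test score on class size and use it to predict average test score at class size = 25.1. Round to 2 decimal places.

6.28

n = 7, Σx = 148.6, Σy = 69.44, Σxy = 1264.982, Σx² = 3376.94
Sxx = Σx² − (Σx)²/n = 3376.94 − 3154.565714 = 222.374286
Sxy = Σxy − (Σx)(Σy)/n = 1264.982 − 1474.112 = -209.13
b = Sxy/Sxx = -209.13/222.374286 = -0.940441
a = ȳ − b·x̄ = 9.92 − (-0.940441)·21.228571 = 29.884229
ŷ(25.1) = a + b·25.1 = 29.884229 + (-0.940441)·25.1 = 6.279148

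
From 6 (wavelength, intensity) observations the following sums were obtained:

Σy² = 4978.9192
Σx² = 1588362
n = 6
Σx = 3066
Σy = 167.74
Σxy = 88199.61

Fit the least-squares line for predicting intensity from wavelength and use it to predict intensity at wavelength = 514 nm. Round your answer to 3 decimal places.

Sxx = Σx² − (Σx)²/n = 1588362 − 1566726 = 21636
Sxy = Σxy − (Σx)(Σy)/n = 88199.61 − 85715.14 = 2484.47
b = Sxy/Sxx = 2484.47/21636 = 0.114830
a = ȳ − b·x̄ = 27.956667 − 0.114830·511 = -30.721655
ŷ(514) = a + b·514 = -30.721655 + 0.114830·514 = 28.301158

28.301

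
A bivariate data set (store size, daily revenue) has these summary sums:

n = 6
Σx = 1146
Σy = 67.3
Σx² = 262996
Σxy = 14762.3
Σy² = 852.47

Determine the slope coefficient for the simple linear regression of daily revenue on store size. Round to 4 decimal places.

0.0433

Sxx = Σx² − (Σx)²/n = 262996 − 218886 = 44110
Sxy = Σxy − (Σx)(Σy)/n = 14762.3 − 12854.3 = 1908
b = Sxy/Sxx = 1908/44110 = 0.043255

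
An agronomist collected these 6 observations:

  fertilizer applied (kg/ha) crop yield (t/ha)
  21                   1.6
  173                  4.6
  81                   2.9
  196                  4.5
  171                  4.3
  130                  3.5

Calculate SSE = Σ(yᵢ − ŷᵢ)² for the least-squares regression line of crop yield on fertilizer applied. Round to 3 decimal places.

0.168

n = 6, Σx = 772, Σy = 21.4, Σxy = 3136.6, Σx² = 121488, Σy² = 83.12
Sxx = Σx² − (Σx)²/n = 121488 − 99330.666667 = 22157.333333
Sxy = Σxy − (Σx)(Σy)/n = 3136.6 − 2753.466667 = 383.133333
Syy = Σy² − (Σy)²/n = 83.12 − 76.326667 = 6.793333
b = Sxy/Sxx = 383.133333/22157.333333 = 0.017291
SSE = Syy − b·Sxy = 6.793333 − 0.017291·383.133333 = 0.168387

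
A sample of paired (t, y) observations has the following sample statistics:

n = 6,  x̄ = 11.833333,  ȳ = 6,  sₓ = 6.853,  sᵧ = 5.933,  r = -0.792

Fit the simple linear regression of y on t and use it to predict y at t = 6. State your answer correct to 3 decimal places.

b = r · sᵧ/sₓ = -0.792 · 5.933/6.853 = -0.685676
a = ȳ − b·x̄ = 6 − (-0.685676)·11.833333 = 14.113830
ŷ(6) = a + b·6 = 14.113830 + (-0.685676)·6 = 9.999775

10.000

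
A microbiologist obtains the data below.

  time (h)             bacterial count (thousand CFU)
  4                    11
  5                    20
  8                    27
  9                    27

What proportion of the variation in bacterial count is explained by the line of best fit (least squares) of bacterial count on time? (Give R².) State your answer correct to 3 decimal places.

n = 4, Σx = 26, Σy = 85, Σxy = 603, Σx² = 186, Σy² = 1979
Sxx = Σx² − (Σx)²/n = 186 − 169 = 17
Sxy = Σxy − (Σx)(Σy)/n = 603 − 552.5 = 50.5
Syy = Σy² − (Σy)²/n = 1979 − 1806.25 = 172.75
R² = Sxy²/(Sxx·Syy) = (50.5)²/(17·172.75) = 0.868392

0.868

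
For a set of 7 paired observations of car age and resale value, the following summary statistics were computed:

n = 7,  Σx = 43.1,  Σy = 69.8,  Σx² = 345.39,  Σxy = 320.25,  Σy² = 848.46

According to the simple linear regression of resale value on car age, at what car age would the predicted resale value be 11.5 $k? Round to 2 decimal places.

Sxx = Σx² − (Σx)²/n = 345.39 − 265.372857 = 80.017143
Sxy = Σxy − (Σx)(Σy)/n = 320.25 − 429.768571 = -109.518571
b = Sxy/Sxx = -109.518571/80.017143 = -1.368689
a = ȳ − b·x̄ = 9.971429 − (-1.368689)·6.157143 = 18.398641
Set a + b·x = 11.5: x = (11.5 − 18.398641) / (-1.368689) = 5.040328

5.04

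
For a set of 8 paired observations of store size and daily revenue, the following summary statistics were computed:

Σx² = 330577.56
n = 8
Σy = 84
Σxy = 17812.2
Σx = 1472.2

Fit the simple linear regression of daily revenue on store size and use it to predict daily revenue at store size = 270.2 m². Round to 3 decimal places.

Sxx = Σx² − (Σx)²/n = 330577.56 − 270921.605 = 59655.955
Sxy = Σxy − (Σx)(Σy)/n = 17812.2 − 15458.1 = 2354.1
b = Sxy/Sxx = 2354.1/59655.955 = 0.039461
a = ȳ − b·x̄ = 10.5 − 0.039461·184.025 = 3.238139
ŷ(270.2) = a + b·270.2 = 3.238139 + 0.039461·270.2 = 13.900575

13.901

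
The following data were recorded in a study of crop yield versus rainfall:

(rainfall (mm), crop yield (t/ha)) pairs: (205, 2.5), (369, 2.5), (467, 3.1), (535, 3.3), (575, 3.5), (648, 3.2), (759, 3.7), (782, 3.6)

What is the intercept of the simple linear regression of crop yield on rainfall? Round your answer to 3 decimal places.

1.996

n = 8, Σx = 4340, Σy = 25.4, Σxy = 14357.8, Σx² = 2620634
Sxx = Σx² − (Σx)²/n = 2620634 − 2354450 = 266184
Sxy = Σxy − (Σx)(Σy)/n = 14357.8 − 13779.5 = 578.3
b = Sxy/Sxx = 578.3/266184 = 0.002173
a = ȳ − b·x̄ = 3.175 − 0.002173·542.5 = 1.996388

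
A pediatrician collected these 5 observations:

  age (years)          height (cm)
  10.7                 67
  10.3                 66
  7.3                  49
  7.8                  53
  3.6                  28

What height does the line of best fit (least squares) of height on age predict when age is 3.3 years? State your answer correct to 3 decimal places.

n = 5, Σx = 39.7, Σy = 263, Σxy = 2268.6, Σx² = 347.67
Sxx = Σx² − (Σx)²/n = 347.67 − 315.218 = 32.452
Sxy = Σxy − (Σx)(Σy)/n = 2268.6 − 2088.22 = 180.38
b = Sxy/Sxx = 180.38/32.452 = 5.558363
a = ȳ − b·x̄ = 52.6 − 5.558363·7.94 = 8.466597
ŷ(3.3) = a + b·3.3 = 8.466597 + 5.558363·3.3 = 26.809195

26.809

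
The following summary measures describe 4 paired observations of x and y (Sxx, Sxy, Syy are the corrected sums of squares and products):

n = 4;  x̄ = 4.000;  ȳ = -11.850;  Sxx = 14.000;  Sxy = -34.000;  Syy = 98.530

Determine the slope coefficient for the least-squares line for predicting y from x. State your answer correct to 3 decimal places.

b = Sxy/Sxx = -34/14 = -2.428571

-2.429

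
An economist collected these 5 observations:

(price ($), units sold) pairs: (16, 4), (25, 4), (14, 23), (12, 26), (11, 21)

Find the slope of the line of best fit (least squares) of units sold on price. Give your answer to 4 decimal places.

n = 5, Σx = 78, Σy = 78, Σxy = 1029, Σx² = 1342
Sxx = Σx² − (Σx)²/n = 1342 − 1216.8 = 125.2
Sxy = Σxy − (Σx)(Σy)/n = 1029 − 1216.8 = -187.8
b = Sxy/Sxx = -187.8/125.2 = -1.5

-1.5000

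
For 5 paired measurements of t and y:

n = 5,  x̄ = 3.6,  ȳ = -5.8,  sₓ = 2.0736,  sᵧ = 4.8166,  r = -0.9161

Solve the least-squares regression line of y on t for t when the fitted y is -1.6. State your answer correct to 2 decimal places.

b = r · sᵧ/sₓ = -0.9161 · 4.8166/2.0736 = -2.127936
a = ȳ − b·x̄ = -5.8 − (-2.127936)·3.6 = 1.860568
Set a + b·x = -1.6: x = (-1.6 − 1.860568) / (-2.127936) = 1.626256

1.63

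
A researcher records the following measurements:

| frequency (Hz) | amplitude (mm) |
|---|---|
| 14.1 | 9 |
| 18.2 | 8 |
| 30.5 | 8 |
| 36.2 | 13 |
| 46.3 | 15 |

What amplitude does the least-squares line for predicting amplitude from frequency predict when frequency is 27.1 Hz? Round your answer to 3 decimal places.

n = 5, Σx = 145.3, Σy = 53, Σxy = 1681.6, Σx² = 4914.43
Sxx = Σx² − (Σx)²/n = 4914.43 − 4222.418 = 692.012
Sxy = Σxy − (Σx)(Σy)/n = 1681.6 − 1540.18 = 141.42
b = Sxy/Sxx = 141.42/692.012 = 0.204361
a = ȳ − b·x̄ = 10.6 − 0.204361·29.06 = 4.661280
ŷ(27.1) = a + b·27.1 = 4.661280 + 0.204361·27.1 = 10.199453

10.199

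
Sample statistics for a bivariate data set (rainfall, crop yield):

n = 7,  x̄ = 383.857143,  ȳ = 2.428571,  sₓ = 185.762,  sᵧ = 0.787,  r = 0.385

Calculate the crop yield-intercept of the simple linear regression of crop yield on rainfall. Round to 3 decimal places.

1.802

b = r · sᵧ/sₓ = 0.385 · 0.787/185.762 = 0.001631
a = ȳ − b·x̄ = 2.428571 − 0.001631·383.857143 = 1.802465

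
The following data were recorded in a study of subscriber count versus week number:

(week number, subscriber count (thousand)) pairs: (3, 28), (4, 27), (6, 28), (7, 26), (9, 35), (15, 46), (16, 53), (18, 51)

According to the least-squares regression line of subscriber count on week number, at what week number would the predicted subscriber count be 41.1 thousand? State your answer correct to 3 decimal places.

n = 8, Σx = 78, Σy = 294, Σxy = 3313, Σx² = 996
Sxx = Σx² − (Σx)²/n = 996 − 760.5 = 235.5
Sxy = Σxy − (Σx)(Σy)/n = 3313 − 2866.5 = 446.5
b = Sxy/Sxx = 446.5/235.5 = 1.895966
a = ȳ − b·x̄ = 36.75 − 1.895966·9.75 = 18.264331
Set a + b·x = 41.1: x = (41.1 − 18.264331) / 1.895966 = 12.044345

12.044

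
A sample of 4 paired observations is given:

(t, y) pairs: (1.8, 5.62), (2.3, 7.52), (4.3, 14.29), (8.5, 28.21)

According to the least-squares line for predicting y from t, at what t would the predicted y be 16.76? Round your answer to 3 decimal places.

5.074

n = 4, Σx = 16.9, Σy = 55.64, Σxy = 328.644, Σx² = 99.27
Sxx = Σx² − (Σx)²/n = 99.27 − 71.4025 = 27.8675
Sxy = Σxy − (Σx)(Σy)/n = 328.644 − 235.079 = 93.565
b = Sxy/Sxx = 93.565/27.8675 = 3.357495
a = ȳ − b·x̄ = 13.91 − 3.357495·4.225 = -0.275418
Set a + b·x = 16.76: x = (16.76 − (-0.275418)) / 3.357495 = 5.073847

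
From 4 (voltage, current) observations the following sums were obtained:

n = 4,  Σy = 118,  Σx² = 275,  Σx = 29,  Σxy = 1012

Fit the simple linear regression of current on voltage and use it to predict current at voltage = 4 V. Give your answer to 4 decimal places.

Sxx = Σx² − (Σx)²/n = 275 − 210.25 = 64.75
Sxy = Σxy − (Σx)(Σy)/n = 1012 − 855.5 = 156.5
b = Sxy/Sxx = 156.5/64.75 = 2.416988
a = ȳ − b·x̄ = 29.5 − 2.416988·7.25 = 11.976834
ŷ(4) = a + b·4 = 11.976834 + 2.416988·4 = 21.644788

21.6448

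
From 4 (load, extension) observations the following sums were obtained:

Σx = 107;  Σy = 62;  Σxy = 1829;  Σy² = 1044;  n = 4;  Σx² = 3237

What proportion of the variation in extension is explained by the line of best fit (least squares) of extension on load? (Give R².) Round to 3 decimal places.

0.935

Sxx = Σx² − (Σx)²/n = 3237 − 2862.25 = 374.75
Sxy = Σxy − (Σx)(Σy)/n = 1829 − 1658.5 = 170.5
Syy = Σy² − (Σy)²/n = 1044 − 961 = 83
R² = Sxy²/(Sxx·Syy) = (170.5)²/(374.75·83) = 0.934607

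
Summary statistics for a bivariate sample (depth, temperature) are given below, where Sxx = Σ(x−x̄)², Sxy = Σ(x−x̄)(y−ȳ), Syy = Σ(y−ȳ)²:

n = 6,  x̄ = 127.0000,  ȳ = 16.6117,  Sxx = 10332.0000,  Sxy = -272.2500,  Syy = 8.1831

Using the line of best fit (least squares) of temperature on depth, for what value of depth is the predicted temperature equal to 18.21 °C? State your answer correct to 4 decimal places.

66.3439

b = Sxy/Sxx = -272.25/10332 = -0.026350
a = ȳ − b·x̄ = 16.6117 − (-0.026350)·127 = 19.958172
Set a + b·x = 18.21: x = (18.21 − 19.958172) / (-0.026350) = 66.343855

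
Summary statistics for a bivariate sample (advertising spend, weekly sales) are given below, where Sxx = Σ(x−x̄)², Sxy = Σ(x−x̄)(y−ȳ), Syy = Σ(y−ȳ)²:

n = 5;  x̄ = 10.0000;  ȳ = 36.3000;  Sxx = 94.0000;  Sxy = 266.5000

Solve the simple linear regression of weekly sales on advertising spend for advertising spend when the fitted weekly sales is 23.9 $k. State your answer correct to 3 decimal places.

b = Sxy/Sxx = 266.5/94 = 2.835106
a = ȳ − b·x̄ = 36.3 − 2.835106·10 = 7.948936
Set a + b·x = 23.9: x = (23.9 − 7.948936) / 2.835106 = 5.626266

5.626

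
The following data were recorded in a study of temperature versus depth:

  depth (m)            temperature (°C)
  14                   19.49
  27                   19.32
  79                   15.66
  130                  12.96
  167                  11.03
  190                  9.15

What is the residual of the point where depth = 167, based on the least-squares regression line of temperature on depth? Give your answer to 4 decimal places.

0.2979

n = 6, Σx = 607, Σy = 87.61, Σxy = 7296.95, Σx² = 88055
Sxx = Σx² − (Σx)²/n = 88055 − 61408.166667 = 26646.833333
Sxy = Σxy − (Σx)(Σy)/n = 7296.95 − 8863.211667 = -1566.261667
b = Sxy/Sxx = -1566.261667/26646.833333 = -0.058779
a = ȳ − b·x̄ = 14.601667 − (-0.058779)·101.166667 = 20.548095
ŷ(167) = 20.548095 + (-0.058779)·167 = 10.732080
residual = y − ŷ = 11.03 − 10.732080 = 0.297920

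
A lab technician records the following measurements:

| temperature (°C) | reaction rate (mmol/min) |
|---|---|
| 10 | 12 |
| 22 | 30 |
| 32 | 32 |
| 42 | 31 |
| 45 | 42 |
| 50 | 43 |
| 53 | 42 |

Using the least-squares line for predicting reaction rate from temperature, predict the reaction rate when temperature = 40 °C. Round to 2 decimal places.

35.52

n = 7, Σx = 254, Σy = 232, Σxy = 9372, Σx² = 10706
Sxx = Σx² − (Σx)²/n = 10706 − 9216.571429 = 1489.428571
Sxy = Σxy − (Σx)(Σy)/n = 9372 − 8418.285714 = 953.714286
b = Sxy/Sxx = 953.714286/1489.428571 = 0.640322
a = ȳ − b·x̄ = 33.142857 − 0.640322·36.285714 = 9.908306
ŷ(40) = a + b·40 = 9.908306 + 0.640322·40 = 35.521197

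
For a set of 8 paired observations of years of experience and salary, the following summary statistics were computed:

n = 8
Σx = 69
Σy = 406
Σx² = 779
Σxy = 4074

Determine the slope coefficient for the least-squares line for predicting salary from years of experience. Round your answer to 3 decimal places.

Sxx = Σx² − (Σx)²/n = 779 − 595.125 = 183.875
Sxy = Σxy − (Σx)(Σy)/n = 4074 − 3501.75 = 572.25
b = Sxy/Sxx = 572.25/183.875 = 3.112169

3.112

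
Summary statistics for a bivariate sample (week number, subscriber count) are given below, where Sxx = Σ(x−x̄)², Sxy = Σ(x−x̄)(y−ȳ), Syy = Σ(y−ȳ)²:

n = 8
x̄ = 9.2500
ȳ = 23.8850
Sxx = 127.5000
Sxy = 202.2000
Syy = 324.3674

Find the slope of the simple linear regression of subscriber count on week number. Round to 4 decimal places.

b = Sxy/Sxx = 202.2/127.5 = 1.585882

1.5859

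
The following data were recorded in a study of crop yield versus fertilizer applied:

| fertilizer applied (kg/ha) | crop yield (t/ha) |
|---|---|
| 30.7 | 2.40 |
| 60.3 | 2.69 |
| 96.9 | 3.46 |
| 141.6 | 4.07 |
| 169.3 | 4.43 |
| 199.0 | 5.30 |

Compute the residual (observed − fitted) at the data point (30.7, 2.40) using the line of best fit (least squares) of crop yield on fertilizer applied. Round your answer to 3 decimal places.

0.105

n = 6, Σx = 697.8, Σy = 22.35, Σxy = 2952.172, Σx² = 102282.24
Sxx = Σx² − (Σx)²/n = 102282.24 − 81154.14 = 21128.1
Sxy = Σxy − (Σx)(Σy)/n = 2952.172 − 2599.305 = 352.867
b = Sxy/Sxx = 352.867/21128.1 = 0.016701
a = ȳ − b·x̄ = 3.725 − 0.016701·116.3 = 1.782637
ŷ(30.7) = 1.782637 + 0.016701·30.7 = 2.295368
residual = y − ŷ = 2.40 − 2.295368 = 0.104632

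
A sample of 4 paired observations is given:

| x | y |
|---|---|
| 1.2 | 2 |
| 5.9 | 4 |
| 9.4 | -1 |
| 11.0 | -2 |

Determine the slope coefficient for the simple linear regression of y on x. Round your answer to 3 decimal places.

n = 4, Σx = 27.5, Σy = 3, Σxy = -5.4, Σx² = 245.61
Sxx = Σx² − (Σx)²/n = 245.61 − 189.0625 = 56.5475
Sxy = Σxy − (Σx)(Σy)/n = -5.4 − 20.625 = -26.025
b = Sxy/Sxx = -26.025/56.5475 = -0.460233

-0.460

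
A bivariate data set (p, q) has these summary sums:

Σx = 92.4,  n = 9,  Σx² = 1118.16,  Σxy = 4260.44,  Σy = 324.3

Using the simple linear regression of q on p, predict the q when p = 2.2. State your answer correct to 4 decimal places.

-8.2667

Sxx = Σx² − (Σx)²/n = 1118.16 − 948.64 = 169.52
Sxy = Σxy − (Σx)(Σy)/n = 4260.44 − 3329.48 = 930.96
b = Sxy/Sxx = 930.96/169.52 = 5.491741
a = ȳ − b·x̄ = 36.033333 − 5.491741·10.266667 = -20.348545
ŷ(2.2) = a + b·2.2 = -20.348545 + 5.491741·2.2 = -8.266714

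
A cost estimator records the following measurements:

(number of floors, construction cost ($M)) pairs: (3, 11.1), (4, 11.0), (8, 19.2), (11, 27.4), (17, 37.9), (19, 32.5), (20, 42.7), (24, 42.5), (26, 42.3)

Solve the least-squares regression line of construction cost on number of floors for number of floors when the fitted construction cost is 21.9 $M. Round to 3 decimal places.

9.481

n = 9, Σx = 132, Σy = 266.6, Σxy = 4767.9, Σx² = 2512
Sxx = Σx² − (Σx)²/n = 2512 − 1936 = 576
Sxy = Σxy − (Σx)(Σy)/n = 4767.9 − 3910.133333 = 857.766667
b = Sxy/Sxx = 857.766667/576 = 1.489178
a = ȳ − b·x̄ = 29.622222 − 1.489178·14.666667 = 7.780941
Set a + b·x = 21.9: x = (21.9 − 7.780941) / 1.489178 = 9.481107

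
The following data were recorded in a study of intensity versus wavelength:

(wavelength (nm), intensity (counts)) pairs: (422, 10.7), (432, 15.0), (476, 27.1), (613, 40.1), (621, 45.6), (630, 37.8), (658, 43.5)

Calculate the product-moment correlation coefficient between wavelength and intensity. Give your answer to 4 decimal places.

0.9609

n = 7, Σx = 3852, Σy = 219.8, Σxy = 129230.9, Σx² = 2182558, Σy² = 8082.36
Sxx = Σx² − (Σx)²/n = 2182558 − 2119700.571429 = 62857.428571
Sxy = Σxy − (Σx)(Σy)/n = 129230.9 − 120952.8 = 8278.1
Syy = Σy² − (Σy)²/n = 8082.36 − 6901.72 = 1180.64
r = Sxy/√(Sxx·Syy) = 8278.1/√(74211994.468571) = 8278.1/8614.638383 = 0.960934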